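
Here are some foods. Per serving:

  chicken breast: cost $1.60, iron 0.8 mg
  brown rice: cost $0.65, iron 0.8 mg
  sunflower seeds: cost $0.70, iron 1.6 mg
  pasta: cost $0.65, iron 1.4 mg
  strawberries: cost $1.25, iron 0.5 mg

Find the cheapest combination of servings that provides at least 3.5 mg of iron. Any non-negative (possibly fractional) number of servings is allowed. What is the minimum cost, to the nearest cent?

$1.53

Cost per mg of iron: sunflower seeds $0.4375, pasta $0.4643, brown rice $0.8125, chicken breast $2.0000, strawberries $2.5000.
With no serving limits, use only sunflower seeds: 3.5 mg / 1.6 mg = 2.188 servings × $0.70 = $1.53.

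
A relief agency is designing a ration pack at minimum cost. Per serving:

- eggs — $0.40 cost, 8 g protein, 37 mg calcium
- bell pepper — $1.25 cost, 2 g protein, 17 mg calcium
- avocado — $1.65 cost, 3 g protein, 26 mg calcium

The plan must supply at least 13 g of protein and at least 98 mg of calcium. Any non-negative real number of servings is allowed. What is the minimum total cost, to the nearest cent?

$1.06

Check every corner: each single food scaled to meet both minima, and each pair solved so both constraints bind.
eggs only: max(13/8, 98/37) = 2.649 servings → $1.06.
bell pepper only: max(13/2, 98/17) = 6.5 servings → $8.12.
avocado only: max(13/3, 98/26) = 4.333 servings → $7.15.
eggs + bell pepper with both tight: 0.4032 servings and 4.887 servings → $6.27.
eggs + avocado with both tight: 0.4536 servings and 3.124 servings → $5.34.
bell pepper + avocado: the both-tight solution has a negative serving — not a feasible corner.
So the least-cost plan costs $1.06.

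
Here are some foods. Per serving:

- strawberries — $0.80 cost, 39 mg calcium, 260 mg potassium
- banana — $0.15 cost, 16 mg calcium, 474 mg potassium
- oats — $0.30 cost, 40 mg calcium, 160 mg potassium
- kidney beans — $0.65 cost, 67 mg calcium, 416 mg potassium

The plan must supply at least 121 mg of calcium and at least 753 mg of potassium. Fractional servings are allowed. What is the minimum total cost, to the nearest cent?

For a min-cost LP with two ≥-constraints, a basic feasible solution has at most two positive variables.
strawberries only: max(121/39, 753/260) = 3.103 servings → $2.48.
banana only: max(121/16, 753/474) = 7.562 servings → $1.13.
oats only: max(121/40, 753/160) = 4.706 servings → $1.41.
kidney beans only: max(121/67, 753/416) = 1.81 servings → $1.18.
strawberries + banana: the both-tight solution has a negative serving — not a feasible corner.
strawberries + oats with both tight: 2.587 servings and 0.5031 servings → $2.22.
strawberries + kidney beans with both tight: 0.09615 servings and 1.75 servings → $1.21.
banana + oats with both tight: 0.6561 servings and 2.763 servings → $0.93.
banana + kidney beans with both tight: 0.004581 servings and 1.805 servings → $1.17.
oats + kidney beans with both targets exact would need a negative amount; discard.
So the least-cost plan costs $0.93.

$0.93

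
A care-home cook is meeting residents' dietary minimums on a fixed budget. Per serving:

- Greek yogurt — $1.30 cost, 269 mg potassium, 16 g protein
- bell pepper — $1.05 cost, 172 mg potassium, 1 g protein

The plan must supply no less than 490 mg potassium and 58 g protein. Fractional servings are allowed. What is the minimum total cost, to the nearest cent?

$4.71

Greek yogurt only: max(490/269, 58/16) = 3.625 servings → $4.71.
bell pepper only: max(490/172, 58/1) = 58 servings → $60.90.
Greek yogurt + bell pepper with both targets exact would need a negative amount; discard.
Cheapest feasible corner: $4.71.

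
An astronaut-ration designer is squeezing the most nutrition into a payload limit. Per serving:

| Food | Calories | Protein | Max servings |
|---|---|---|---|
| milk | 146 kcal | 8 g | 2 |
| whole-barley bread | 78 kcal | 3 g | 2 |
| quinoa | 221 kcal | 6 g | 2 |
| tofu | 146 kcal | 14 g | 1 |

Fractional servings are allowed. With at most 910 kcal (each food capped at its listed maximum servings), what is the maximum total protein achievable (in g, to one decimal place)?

44.6 g

Protein per kcal: tofu 0.09589, milk 0.05479, whole-barley bread 0.03846, quinoa 0.02715.
Take 1 serving of tofu: uses 146 kcal, +14.0 g protein (running total 14.0 g).
Take 2 servings of milk: uses 292 kcal, +16.0 g protein (running total 30.0 g).
Take 2 servings of whole-barley bread: uses 156 kcal, +6.0 g protein (running total 36.0 g).
Take 1.43 servings of quinoa: uses 316 kcal, +8.6 g protein (running total 44.6 g).
Greedy by best ratio exhausts the calories allowance optimally: 44.6 g.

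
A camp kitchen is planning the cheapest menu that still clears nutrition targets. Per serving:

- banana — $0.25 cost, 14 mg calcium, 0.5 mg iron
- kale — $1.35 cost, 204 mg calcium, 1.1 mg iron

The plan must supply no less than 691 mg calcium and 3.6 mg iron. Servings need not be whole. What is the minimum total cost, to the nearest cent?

Check every corner: each single food scaled to meet both minima, and each pair solved so both constraints bind.
banana only: max(691/14, 3.6/0.5) = 49.36 servings → $12.34.
kale only: max(691/204, 3.6/1.1) = 3.387 servings → $4.57.
banana + kale with both targets exact would need a negative amount; discard.
The minimum over all feasible corners is $4.57.

$4.57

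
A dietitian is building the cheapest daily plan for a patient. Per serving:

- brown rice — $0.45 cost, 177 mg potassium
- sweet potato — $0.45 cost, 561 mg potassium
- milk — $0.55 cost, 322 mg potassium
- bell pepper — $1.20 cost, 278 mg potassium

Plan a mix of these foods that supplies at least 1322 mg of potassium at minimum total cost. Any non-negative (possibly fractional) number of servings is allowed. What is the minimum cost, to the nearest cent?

$1.06

Cost per mg of potassium: sweet potato $0.0008, milk $0.0017, brown rice $0.0025, bell pepper $0.0043.
With no serving limits, use only sweet potato: 1322 mg / 561 mg = 2.357 servings × $0.45 = $1.06.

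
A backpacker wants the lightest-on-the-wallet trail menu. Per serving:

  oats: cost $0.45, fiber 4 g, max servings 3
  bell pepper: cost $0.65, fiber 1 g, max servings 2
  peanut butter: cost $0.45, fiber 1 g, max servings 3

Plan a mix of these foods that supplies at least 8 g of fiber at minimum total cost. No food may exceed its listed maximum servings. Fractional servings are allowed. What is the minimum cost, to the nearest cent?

Cost per g of fiber: oats $0.1125, peanut butter $0.4500, bell pepper $0.6500.
Take 2 servings of oats: +8.0 g fiber for $0.90 (total $0.90, still need 0.0 g).
Filling from the cheapest source first is optimal under one linear minimum: $0.90.

$0.90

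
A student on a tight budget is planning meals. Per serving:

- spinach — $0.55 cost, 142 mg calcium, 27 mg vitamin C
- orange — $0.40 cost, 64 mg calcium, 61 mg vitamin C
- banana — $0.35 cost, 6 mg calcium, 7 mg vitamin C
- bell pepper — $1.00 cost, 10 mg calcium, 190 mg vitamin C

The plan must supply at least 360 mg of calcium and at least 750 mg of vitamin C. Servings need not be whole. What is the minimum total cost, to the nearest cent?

Check every corner: each single food scaled to meet both minima, and each pair solved so both constraints bind.
spinach only: max(360/142, 750/27) = 27.78 servings → $15.28.
orange only: max(360/64, 750/61) = 12.3 servings → $4.92.
banana only: max(360/6, 750/7) = 107.1 servings → $37.50.
bell pepper only: max(360/10, 750/190) = 36 servings → $36.00.
spinach + orange with both targets exact would need a negative amount; discard.
spinach + banana: intersection lies outside the first quadrant.
spinach + bell pepper with both tight: 2.28 servings and 3.623 servings → $4.88.
orange + banana: intersection lies outside the first quadrant.
orange + bell pepper with both tight: 5.273 servings and 2.255 servings → $4.36.
banana + bell pepper with both tight: 56.92 servings and 1.85 servings → $21.77.
The minimum over all feasible corners is $4.36.

$4.36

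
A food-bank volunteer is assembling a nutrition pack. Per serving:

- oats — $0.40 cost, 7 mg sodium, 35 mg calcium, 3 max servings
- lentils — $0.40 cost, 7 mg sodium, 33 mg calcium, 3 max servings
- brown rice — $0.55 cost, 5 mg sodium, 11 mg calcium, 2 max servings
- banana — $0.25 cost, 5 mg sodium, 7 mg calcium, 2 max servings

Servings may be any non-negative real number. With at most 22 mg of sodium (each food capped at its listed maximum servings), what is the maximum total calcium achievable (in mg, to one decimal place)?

109.7 mg

Calcium per mg sodium: oats 5, lentils 4.714, brown rice 2.2, banana 1.4.
Take 3 servings of oats: uses 21 mg sodium, +105.0 mg calcium (running total 105.0 mg).
Take 0.1429 servings of lentils: uses 1 mg sodium, +4.7 mg calcium (running total 109.7 mg).
Filling greedily by calcium-per-mg sodium is optimal for one linear limit, giving 109.7 mg.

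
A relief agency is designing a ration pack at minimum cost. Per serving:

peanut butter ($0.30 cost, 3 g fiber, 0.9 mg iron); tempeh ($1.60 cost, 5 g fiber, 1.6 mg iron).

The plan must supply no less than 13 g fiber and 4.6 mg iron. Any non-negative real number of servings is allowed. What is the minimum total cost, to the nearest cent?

peanut butter only: max(13/3, 4.6/0.9) = 5.111 servings → $1.53.
tempeh only: max(13/5, 4.6/1.6) = 2.875 servings → $4.60.
peanut butter + tempeh: intersection lies outside the first quadrant.
The minimum over all feasible corners is $1.53.

$1.53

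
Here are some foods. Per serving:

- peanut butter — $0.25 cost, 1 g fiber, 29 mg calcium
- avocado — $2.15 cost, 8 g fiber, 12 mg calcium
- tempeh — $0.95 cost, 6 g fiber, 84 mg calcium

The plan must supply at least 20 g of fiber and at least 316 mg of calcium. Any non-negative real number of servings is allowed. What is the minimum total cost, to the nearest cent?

Minimising a linear cost over {fiber ≥ 20, calcium ≥ 316, servings ≥ 0} — the optimum is at a vertex, using one or two foods.
peanut butter only: max(20/1, 316/29) = 20 servings → $5.00.
avocado only: max(20/8, 316/12) = 26.33 servings → $56.62.
tempeh only: max(20/6, 316/84) = 3.762 servings → $3.57.
peanut butter + avocado with both tight: 10.4 servings and 1.2 servings → $5.18.
peanut butter + tempeh with both tight: 2.4 servings and 2.933 servings → $3.39.
avocado + tempeh: intersection lies outside the first quadrant.
The minimum over all feasible corners is $3.39.

$3.39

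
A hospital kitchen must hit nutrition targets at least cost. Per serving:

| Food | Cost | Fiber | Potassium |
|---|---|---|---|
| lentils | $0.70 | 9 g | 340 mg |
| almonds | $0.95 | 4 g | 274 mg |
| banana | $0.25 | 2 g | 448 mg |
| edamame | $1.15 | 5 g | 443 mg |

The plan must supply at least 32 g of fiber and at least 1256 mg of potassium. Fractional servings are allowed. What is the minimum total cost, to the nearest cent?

$2.50

For a min-cost LP with two ≥-constraints, a basic feasible solution has at most two positive variables.
lentils only: max(32/9, 1256/340) = 3.694 servings → $2.59.
almonds only: max(32/4, 1256/274) = 8 servings → $7.60.
banana only: max(32/2, 1256/448) = 16 servings → $4.00.
edamame only: max(32/5, 1256/443) = 6.4 servings → $7.36.
lentils + almonds with both tight: 3.385 servings and 0.3834 servings → $2.73.
lentils + banana with both tight: 3.527 servings and 0.1265 servings → $2.50.
lentils + edamame with both tight: 3.453 servings and 0.1854 servings → $2.63.
almonds + banana with both targets exact would need a negative amount; discard.
almonds + edamame: the both-tight solution has a negative serving — not a feasible corner.
banana + edamame with both targets exact would need a negative amount; discard.
Cheapest feasible corner: $2.50.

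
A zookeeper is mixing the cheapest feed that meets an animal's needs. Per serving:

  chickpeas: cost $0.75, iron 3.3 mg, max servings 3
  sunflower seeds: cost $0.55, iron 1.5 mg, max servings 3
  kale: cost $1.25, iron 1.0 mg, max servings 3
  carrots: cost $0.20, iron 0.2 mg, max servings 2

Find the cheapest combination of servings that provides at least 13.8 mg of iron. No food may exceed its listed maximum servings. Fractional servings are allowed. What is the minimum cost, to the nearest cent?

Cost per mg of iron: chickpeas $0.2273, sunflower seeds $0.3667, carrots $1.0000, kale $1.2500.
Take 3 servings of chickpeas: +9.9 mg iron for $2.25 (total $2.25, still need 3.9 mg).
Take 2.6 servings of sunflower seeds: +3.9 mg iron for $1.43 (total $3.68, still need 0.0 mg).
Filling from the cheapest source first is optimal under one linear minimum: $3.68.

$3.68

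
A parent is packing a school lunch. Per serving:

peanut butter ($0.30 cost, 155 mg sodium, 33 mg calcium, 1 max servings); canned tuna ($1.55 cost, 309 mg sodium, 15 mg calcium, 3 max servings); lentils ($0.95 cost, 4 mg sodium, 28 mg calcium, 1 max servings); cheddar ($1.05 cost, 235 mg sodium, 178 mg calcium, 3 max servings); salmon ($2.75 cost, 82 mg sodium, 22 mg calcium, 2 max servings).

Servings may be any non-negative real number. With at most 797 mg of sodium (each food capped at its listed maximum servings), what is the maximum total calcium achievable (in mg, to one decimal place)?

Calcium per mg sodium: lentils 7, cheddar 0.7574, salmon 0.2683, peanut butter 0.2129, canned tuna 0.04854.
Take 1 serving of lentils: uses 4 mg sodium, +28.0 mg calcium (running total 28.0 mg).
Take 3 servings of cheddar: uses 705 mg sodium, +534.0 mg calcium (running total 562.0 mg).
Take 1.073 servings of salmon: uses 88 mg sodium, +23.6 mg calcium (running total 585.6 mg).
Greedy by best ratio exhausts the sodium allowance optimally: 585.6 mg.

585.6 mg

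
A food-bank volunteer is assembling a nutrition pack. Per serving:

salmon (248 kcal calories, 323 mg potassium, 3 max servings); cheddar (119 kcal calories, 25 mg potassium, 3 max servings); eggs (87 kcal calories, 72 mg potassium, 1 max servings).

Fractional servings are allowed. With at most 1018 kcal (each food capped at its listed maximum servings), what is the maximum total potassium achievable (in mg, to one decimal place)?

Potassium per kcal: salmon 1.302, eggs 0.8276, cheddar 0.2101.
Take 3 servings of salmon: uses 744 kcal, +969.0 mg potassium (running total 969.0 mg).
Take 1 serving of eggs: uses 87 kcal, +72.0 mg potassium (running total 1041.0 mg).
Take 1.571 servings of cheddar: uses 187 kcal, +39.3 mg potassium (running total 1080.3 mg).
Filling greedily by potassium-per-kcal is optimal for one linear limit, giving 1080.3 mg.

1080.3 mg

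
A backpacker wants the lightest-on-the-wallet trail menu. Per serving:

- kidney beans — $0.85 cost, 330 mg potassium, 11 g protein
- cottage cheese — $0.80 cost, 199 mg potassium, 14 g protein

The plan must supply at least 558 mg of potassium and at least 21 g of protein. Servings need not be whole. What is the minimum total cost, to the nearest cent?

$1.53

Minimising a linear cost over {potassium ≥ 558, protein ≥ 21, servings ≥ 0} — the optimum is at a vertex, using one or two foods.
kidney beans only: max(558/330, 21/11) = 1.909 servings → $1.62.
cottage cheese only: max(558/199, 21/14) = 2.804 servings → $2.24.
kidney beans + cottage cheese with both tight: 1.494 servings and 0.3258 servings → $1.53.
Cheapest feasible corner: $1.53.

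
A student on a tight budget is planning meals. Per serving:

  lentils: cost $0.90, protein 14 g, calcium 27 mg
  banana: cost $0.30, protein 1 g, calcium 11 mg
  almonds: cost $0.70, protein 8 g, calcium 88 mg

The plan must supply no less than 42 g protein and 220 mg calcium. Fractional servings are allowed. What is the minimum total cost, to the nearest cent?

$3.06

At the optimum either one food covers both requirements or two foods hit both targets exactly; no other combination can be cheaper.
lentils only: max(42/14, 220/27) = 8.148 servings → $7.33.
banana only: max(42/1, 220/11) = 42 servings → $12.60.
almonds only: max(42/8, 220/88) = 5.25 servings → $3.67.
lentils + banana with both tight: 1.906 servings and 15.32 servings → $6.31.
lentils + almonds with both tight: 1.906 servings and 1.915 servings → $3.06.
banana + almonds (both tight): parallel constraints — no distinct corner.
So the least-cost plan costs $3.06.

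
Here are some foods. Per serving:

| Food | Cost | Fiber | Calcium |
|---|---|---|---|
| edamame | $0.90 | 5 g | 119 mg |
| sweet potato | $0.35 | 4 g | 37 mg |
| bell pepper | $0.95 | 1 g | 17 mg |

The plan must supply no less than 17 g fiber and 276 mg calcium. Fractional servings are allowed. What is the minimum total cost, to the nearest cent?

This is a tiny linear program; its minimum lies at a vertex of the feasible set. List the vertices and price them.
edamame only: max(17/5, 276/119) = 3.4 servings → $3.06.
sweet potato only: max(17/4, 276/37) = 7.459 servings → $2.61.
bell pepper only: max(17/1, 276/17) = 17 servings → $16.15.
edamame + sweet potato with both tight: 1.632 servings and 2.21 servings → $2.24.
edamame + bell pepper: intersection lies outside the first quadrant.
sweet potato + bell pepper with both tight: 0.4194 servings and 15.32 servings → $14.70.
The minimum over all feasible corners is $2.24.

$2.24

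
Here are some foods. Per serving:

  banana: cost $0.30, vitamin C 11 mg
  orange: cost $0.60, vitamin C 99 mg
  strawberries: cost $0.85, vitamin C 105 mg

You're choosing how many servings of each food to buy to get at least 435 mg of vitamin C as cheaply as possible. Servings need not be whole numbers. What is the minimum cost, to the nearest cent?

Cost per mg of vitamin C: orange $0.0061, strawberries $0.0081, banana $0.0273.
With no serving limits, use only orange: 435 mg / 99 mg = 4.394 servings × $0.60 = $2.64.

$2.64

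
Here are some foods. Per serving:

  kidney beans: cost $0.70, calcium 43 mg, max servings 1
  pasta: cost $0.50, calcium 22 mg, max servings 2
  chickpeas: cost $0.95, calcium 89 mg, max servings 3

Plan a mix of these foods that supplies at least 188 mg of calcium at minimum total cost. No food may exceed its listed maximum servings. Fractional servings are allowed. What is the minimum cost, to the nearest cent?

$2.01

Cost per mg of calcium: chickpeas $0.0107, kidney beans $0.0163, pasta $0.0227.
Take 2.112 servings of chickpeas: +188.0 mg calcium for $2.01 (total $2.01, still need 0.0 mg).
Greedy by cheapest-per-mg is optimal for a single linear constraint, so the minimum cost is $2.01.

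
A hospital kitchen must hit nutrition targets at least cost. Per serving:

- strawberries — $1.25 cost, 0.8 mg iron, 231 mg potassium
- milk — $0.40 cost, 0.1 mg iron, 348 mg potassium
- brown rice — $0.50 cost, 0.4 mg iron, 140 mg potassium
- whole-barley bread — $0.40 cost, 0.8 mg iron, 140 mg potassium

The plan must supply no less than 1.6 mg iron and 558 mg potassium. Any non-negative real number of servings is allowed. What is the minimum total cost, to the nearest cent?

$1.09

A basic optimal solution has at most two foods positive. Try each food alone and each pair with both targets met exactly.
strawberries only: max(1.6/0.8, 558/231) = 2.416 servings → $3.02.
milk only: max(1.6/0.1, 558/348) = 16 servings → $6.40.
brown rice only: max(1.6/0.4, 558/140) = 4 servings → $2.00.
whole-barley bread only: max(1.6/0.8, 558/140) = 3.986 servings → $1.59.
strawberries + milk with both tight: 1.962 servings and 0.3008 servings → $2.57.
strawberries + brown rice with both tight: 0.04082 servings and 3.918 servings → $2.01.
strawberries + whole-barley bread: intersection lies outside the first quadrant.
milk + brown rice: the both-tight solution has a negative serving — not a feasible corner.
milk + whole-barley bread with both tight: 0.8411 servings and 1.895 servings → $1.09.
brown rice + whole-barley bread with both tight: 3.971 servings and 0.01429 servings → $1.99.
The minimum over all feasible corners is $1.09.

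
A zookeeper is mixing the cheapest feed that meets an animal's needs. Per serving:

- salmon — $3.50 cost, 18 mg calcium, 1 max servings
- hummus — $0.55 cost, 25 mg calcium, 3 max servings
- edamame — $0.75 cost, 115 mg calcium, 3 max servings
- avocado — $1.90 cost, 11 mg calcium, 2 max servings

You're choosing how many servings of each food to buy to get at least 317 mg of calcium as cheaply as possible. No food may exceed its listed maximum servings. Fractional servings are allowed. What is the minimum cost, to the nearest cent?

Cost per mg of calcium: edamame $0.0065, hummus $0.0220, avocado $0.1727, salmon $0.1944.
Take 2.757 servings of edamame: +317.0 mg calcium for $2.07 (total $2.07, still need 0.0 mg).
Filling from the cheapest source first is optimal under one linear minimum: $2.07.

$2.07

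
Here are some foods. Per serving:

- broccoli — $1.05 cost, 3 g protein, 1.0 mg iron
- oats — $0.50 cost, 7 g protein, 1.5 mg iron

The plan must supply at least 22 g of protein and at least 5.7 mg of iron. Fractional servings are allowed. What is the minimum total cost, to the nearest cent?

At the optimum either one food covers both requirements or two foods hit both targets exactly; no other combination can be cheaper.
broccoli only: max(22/3, 5.7/1.0) = 7.333 servings → $7.70.
oats only: max(22/7, 5.7/1.5) = 3.8 servings → $1.90.
broccoli + oats with both tight: 2.76 servings and 1.96 servings → $3.88.
So the least-cost plan costs $1.90.

$1.90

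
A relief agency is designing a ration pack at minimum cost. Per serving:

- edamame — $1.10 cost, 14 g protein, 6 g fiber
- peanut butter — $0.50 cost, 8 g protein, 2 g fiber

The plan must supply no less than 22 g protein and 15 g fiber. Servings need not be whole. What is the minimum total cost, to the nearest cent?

Compare the cost at each extreme point of the feasible region.
edamame only: max(22/14, 15/6) = 2.5 servings → $2.75.
peanut butter only: max(22/8, 15/2) = 7.5 servings → $3.75.
edamame + peanut butter: intersection lies outside the first quadrant.
Cheapest feasible corner: $2.75.

$2.75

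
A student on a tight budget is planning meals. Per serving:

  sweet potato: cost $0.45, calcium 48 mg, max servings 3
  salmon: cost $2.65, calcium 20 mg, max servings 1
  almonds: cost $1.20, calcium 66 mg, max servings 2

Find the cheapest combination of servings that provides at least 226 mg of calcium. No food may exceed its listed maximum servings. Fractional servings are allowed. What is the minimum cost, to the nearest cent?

$2.84

Cost per mg of calcium: sweet potato $0.0094, almonds $0.0182, salmon $0.1325.
Take 3 servings of sweet potato: +144.0 mg calcium for $1.35 (total $1.35, still need 82.0 mg).
Take 1.242 servings of almonds: +82.0 mg calcium for $1.49 (total $2.84, still need 0.0 mg).
Filling from the cheapest source first is optimal under one linear minimum: $2.84.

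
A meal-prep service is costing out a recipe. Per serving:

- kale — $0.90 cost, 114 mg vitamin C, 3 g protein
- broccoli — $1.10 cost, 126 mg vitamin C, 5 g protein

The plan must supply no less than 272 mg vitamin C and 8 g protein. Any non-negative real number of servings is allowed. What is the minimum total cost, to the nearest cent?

$2.20

At the optimum either one food covers both requirements or two foods hit both targets exactly; no other combination can be cheaper.
kale only: max(272/114, 8/3) = 2.667 servings → $2.40.
broccoli only: max(272/126, 8/5) = 2.159 servings → $2.37.
kale + broccoli with both tight: 1.833 servings and 0.5 servings → $2.20.
So the least-cost plan costs $2.20.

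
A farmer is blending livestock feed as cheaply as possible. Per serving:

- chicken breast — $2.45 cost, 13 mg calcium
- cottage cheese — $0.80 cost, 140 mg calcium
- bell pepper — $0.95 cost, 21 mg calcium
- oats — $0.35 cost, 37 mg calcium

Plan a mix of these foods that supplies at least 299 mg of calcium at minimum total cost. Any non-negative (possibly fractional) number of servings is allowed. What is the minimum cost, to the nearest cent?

$1.71

Cost per mg of calcium: cottage cheese $0.0057, oats $0.0095, bell pepper $0.0452, chicken breast $0.1885.
With no serving limits, use only cottage cheese: 299 mg / 140 mg = 2.136 servings × $0.80 = $1.71.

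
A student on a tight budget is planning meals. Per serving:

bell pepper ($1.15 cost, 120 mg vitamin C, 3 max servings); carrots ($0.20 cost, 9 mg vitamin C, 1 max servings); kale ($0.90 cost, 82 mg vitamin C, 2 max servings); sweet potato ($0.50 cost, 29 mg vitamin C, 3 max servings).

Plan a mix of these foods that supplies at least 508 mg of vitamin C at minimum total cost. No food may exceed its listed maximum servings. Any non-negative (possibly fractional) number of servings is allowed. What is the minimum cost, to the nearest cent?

Cost per mg of vitamin C: bell pepper $0.0096, kale $0.0110, sweet potato $0.0172, carrots $0.0222.
Take 3 servings of bell pepper: +360.0 mg vitamin C for $3.45 (total $3.45, still need 148.0 mg).
Take 1.805 servings of kale: +148.0 mg vitamin C for $1.62 (total $5.07, still need 0.0 mg).
Filling from the cheapest source first is optimal under one linear minimum: $5.07.

$5.07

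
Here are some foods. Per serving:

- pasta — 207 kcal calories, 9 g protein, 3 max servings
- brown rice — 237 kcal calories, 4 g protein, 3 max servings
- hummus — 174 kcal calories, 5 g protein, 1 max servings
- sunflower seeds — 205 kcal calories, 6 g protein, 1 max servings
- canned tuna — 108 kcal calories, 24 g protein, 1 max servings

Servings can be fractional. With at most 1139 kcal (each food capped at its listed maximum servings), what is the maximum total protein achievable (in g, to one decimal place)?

Protein per kcal: canned tuna 0.2222, pasta 0.04348, sunflower seeds 0.02927, hummus 0.02874, brown rice 0.01688.
Take 1 serving of canned tuna: uses 108 kcal, +24.0 g protein (running total 24.0 g).
Take 3 servings of pasta: uses 621 kcal, +27.0 g protein (running total 51.0 g).
Take 1 serving of sunflower seeds: uses 205 kcal, +6.0 g protein (running total 57.0 g).
Take 1 serving of hummus: uses 174 kcal, +5.0 g protein (running total 62.0 g).
Take 0.1308 servings of brown rice: uses 31 kcal, +0.5 g protein (running total 62.5 g).
Filling greedily by protein-per-kcal is optimal for one linear limit, giving 62.5 g.

62.5 g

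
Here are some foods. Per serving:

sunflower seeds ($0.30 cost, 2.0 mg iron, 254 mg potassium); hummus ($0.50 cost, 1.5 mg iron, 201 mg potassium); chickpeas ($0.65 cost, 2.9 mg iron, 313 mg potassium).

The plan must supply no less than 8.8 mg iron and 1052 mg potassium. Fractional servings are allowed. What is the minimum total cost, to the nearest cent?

$1.32

A basic optimal solution has at most two foods positive. Try each food alone and each pair with both targets met exactly.
sunflower seeds only: max(8.8/2.0, 1052/254) = 4.4 servings → $1.32.
hummus only: max(8.8/1.5, 1052/201) = 5.867 servings → $2.93.
chickpeas only: max(8.8/2.9, 1052/313) = 3.361 servings → $2.18.
sunflower seeds + hummus: intersection lies outside the first quadrant.
sunflower seeds + chickpeas with both tight: 2.68 servings and 1.186 servings → $1.58.
hummus + chickpeas with both tight: 2.614 servings and 1.683 servings → $2.40.
So the least-cost plan costs $1.32.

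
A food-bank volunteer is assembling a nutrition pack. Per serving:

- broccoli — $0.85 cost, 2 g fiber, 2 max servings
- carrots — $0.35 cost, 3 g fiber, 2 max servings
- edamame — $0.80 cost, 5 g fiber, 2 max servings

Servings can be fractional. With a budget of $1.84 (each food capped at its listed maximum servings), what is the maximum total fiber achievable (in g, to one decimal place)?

13.1 g

Fiber per dollar: carrots 8.571, edamame 6.25, broccoli 2.353.
Take 2 servings of carrots: spends $0.70, +6.0 g fiber (running total 6.0 g).
Take 1.425 servings of edamame: spends $1.14, +7.1 g fiber (running total 13.1 g).
Greedy by best ratio exhausts the cost allowance optimally: 13.1 g.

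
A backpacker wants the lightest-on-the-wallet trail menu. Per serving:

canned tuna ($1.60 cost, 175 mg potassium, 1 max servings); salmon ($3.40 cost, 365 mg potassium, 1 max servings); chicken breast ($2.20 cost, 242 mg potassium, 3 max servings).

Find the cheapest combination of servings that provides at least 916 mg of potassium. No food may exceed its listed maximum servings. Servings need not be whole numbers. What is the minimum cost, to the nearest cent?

Cost per mg of potassium: chicken breast $0.0091, canned tuna $0.0091, salmon $0.0093.
Take 3 servings of chicken breast: +726.0 mg potassium for $6.60 (total $6.60, still need 190.0 mg).
Take 1 serving of canned tuna: +175.0 mg potassium for $1.60 (total $8.20, still need 15.0 mg).
Take 0.0411 servings of salmon: +15.0 mg potassium for $0.14 (total $8.34, still need 0.0 mg).
Filling from the cheapest source first is optimal under one linear minimum: $8.34.

$8.34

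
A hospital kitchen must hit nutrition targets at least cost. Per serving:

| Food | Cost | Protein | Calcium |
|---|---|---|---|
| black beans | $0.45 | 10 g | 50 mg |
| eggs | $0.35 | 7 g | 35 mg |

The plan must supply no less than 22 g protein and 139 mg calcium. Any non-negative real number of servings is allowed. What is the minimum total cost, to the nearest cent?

With two linear requirements the optimum uses one or two foods; enumerate the corners.
black beans only: max(22/10, 139/50) = 2.78 servings → $1.25.
eggs only: max(22/7, 139/35) = 3.971 servings → $1.39.
black beans + eggs (both tight): parallel constraints — no distinct corner.
The minimum over all feasible corners is $1.25.

$1.25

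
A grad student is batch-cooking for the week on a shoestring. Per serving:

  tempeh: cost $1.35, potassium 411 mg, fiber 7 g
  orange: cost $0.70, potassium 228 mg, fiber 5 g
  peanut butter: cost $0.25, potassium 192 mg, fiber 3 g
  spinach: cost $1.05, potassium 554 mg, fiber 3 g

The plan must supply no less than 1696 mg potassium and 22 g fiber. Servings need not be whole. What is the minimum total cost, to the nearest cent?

$2.21

Compare the cost at each extreme point of the feasible region.
tempeh only: max(1696/411, 22/7) = 4.127 servings → $5.57.
orange only: max(1696/228, 22/5) = 7.439 servings → $5.21.
peanut butter only: max(1696/192, 22/3) = 8.833 servings → $2.21.
spinach only: max(1696/554, 22/3) = 7.333 servings → $7.70.
tempeh + orange: the both-tight solution has a negative serving — not a feasible corner.
tempeh + peanut butter with both targets exact would need a negative amount; discard.
tempeh + spinach with both tight: 2.684 servings and 1.07 servings → $4.75.
orange + peanut butter with both targets exact would need a negative amount; discard.
orange + spinach with both tight: 3.404 servings and 1.661 servings → $4.13.
peanut butter + spinach with both tight: 6.538 servings and 0.7956 servings → $2.47.
So the least-cost plan costs $2.21.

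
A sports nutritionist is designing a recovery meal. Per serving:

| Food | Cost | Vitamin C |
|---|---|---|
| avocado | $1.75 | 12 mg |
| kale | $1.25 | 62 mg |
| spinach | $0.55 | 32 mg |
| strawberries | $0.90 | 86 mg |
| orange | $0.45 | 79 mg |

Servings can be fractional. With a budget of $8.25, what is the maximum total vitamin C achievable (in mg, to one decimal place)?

1448.3 mg

Vitamin C per dollar: orange 175.6, strawberries 95.56, spinach 58.18, kale 49.6, avocado 6.857.
With no serving limits, spend the whole cost allowance on orange: $8.25 / $0.45 × 79 mg = 1448.3 mg.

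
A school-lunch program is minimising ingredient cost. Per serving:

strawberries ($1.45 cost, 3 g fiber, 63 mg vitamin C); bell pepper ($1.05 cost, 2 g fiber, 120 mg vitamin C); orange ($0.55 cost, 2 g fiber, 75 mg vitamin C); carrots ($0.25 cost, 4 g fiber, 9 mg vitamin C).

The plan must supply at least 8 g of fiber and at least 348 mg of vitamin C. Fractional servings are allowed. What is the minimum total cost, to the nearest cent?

$2.55

Compare the cost at each extreme point of the feasible region.
strawberries only: max(8/3, 348/63) = 5.524 servings → $8.01.
bell pepper only: max(8/2, 348/120) = 4 servings → $4.20.
orange only: max(8/2, 348/75) = 4.64 servings → $2.55.
carrots only: max(8/4, 348/9) = 38.67 servings → $9.67.
strawberries + bell pepper with both tight: 1.128 servings and 2.308 servings → $4.06.
strawberries + orange with both targets exact would need a negative amount; discard.
strawberries + carrots: the both-tight solution has a negative serving — not a feasible corner.
bell pepper + orange with both tight: 1.067 servings and 2.933 servings → $2.73.
bell pepper + carrots with both tight: 2.857 servings and 0.5714 servings → $3.14.
orange + carrots with both targets exact would need a negative amount; discard.
Cheapest feasible corner: $2.55.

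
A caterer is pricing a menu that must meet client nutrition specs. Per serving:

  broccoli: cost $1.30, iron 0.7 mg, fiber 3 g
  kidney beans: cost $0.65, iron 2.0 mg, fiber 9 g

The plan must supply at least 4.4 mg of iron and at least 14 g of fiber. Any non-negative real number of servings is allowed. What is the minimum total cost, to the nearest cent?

$1.43

An LP optimum is at a vertex; with two nutrient constraints at most two foods are used. Check each candidate.
broccoli only: max(4.4/0.7, 14/3) = 6.286 servings → $8.17.
kidney beans only: max(4.4/2.0, 14/9) = 2.2 servings → $1.43.
broccoli + kidney beans: intersection lies outside the first quadrant.
So the least-cost plan costs $1.43.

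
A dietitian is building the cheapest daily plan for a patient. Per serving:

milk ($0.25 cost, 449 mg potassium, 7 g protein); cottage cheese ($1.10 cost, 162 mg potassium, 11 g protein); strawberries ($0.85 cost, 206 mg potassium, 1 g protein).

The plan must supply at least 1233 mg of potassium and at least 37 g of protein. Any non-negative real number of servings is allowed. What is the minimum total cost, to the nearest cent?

At the optimum either one food covers both requirements or two foods hit both targets exactly; no other combination can be cheaper.
milk only: max(1233/449, 37/7) = 5.286 servings → $1.32.
cottage cheese only: max(1233/162, 37/11) = 7.611 servings → $8.37.
strawberries only: max(1233/206, 37/1) = 37 servings → $31.45.
milk + cottage cheese with both tight: 1.989 servings and 2.098 servings → $2.80.
milk + strawberries: intersection lies outside the first quadrant.
cottage cheese + strawberries with both tight: 3.037 servings and 3.597 servings → $6.40.
Cheapest feasible corner: $1.32.

$1.32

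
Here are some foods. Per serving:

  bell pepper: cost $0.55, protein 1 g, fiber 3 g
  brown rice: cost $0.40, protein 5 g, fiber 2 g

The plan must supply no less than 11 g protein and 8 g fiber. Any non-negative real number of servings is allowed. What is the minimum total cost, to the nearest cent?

$1.53

With two linear requirements the optimum uses one or two foods; enumerate the corners.
bell pepper only: max(11/1, 8/3) = 11 servings → $6.05.
brown rice only: max(11/5, 8/2) = 4 servings → $1.60.
bell pepper + brown rice with both tight: 1.385 servings and 1.923 servings → $1.53.
Cheapest feasible corner: $1.53.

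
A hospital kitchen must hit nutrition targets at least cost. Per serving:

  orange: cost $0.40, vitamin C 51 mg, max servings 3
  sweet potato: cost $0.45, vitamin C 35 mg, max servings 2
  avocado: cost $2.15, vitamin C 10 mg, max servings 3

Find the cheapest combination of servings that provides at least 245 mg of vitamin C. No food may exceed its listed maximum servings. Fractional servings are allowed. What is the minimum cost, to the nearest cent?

Cost per mg of vitamin C: orange $0.0078, sweet potato $0.0129, avocado $0.2150.
Take 3 servings of orange: +153.0 mg vitamin C for $1.20 (total $1.20, still need 92.0 mg).
Take 2 servings of sweet potato: +70.0 mg vitamin C for $0.90 (total $2.10, still need 22.0 mg).
Take 2.2 servings of avocado: +22.0 mg vitamin C for $4.73 (total $6.83, still need 0.0 mg).
Greedy by cheapest-per-mg is optimal for a single linear constraint, so the minimum cost is $6.83.

$6.83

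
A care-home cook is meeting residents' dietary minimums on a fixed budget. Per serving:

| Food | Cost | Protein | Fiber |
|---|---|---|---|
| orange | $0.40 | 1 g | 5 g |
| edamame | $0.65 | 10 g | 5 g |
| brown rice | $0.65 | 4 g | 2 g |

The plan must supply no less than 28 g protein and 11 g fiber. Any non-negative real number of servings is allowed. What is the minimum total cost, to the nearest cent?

$1.82

The cheapest plan sits at a corner of the feasible region — with two constraints it uses at most two foods.
orange only: max(28/1, 11/5) = 28 servings → $11.20.
edamame only: max(28/10, 11/5) = 2.8 servings → $1.82.
brown rice only: max(28/4, 11/2) = 7 servings → $4.55.
orange + edamame: intersection lies outside the first quadrant.
orange + brown rice: intersection lies outside the first quadrant.
edamame + brown rice (both tight): parallel constraints — no distinct corner.
So the least-cost plan costs $1.82.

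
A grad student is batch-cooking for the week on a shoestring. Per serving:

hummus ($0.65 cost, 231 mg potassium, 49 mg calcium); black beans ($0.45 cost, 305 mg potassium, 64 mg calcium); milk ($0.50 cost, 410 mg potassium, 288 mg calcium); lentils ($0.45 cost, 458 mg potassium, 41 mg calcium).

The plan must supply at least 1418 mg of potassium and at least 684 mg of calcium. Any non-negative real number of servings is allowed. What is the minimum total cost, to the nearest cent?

A basic optimal solution has at most two foods positive. Try each food alone and each pair with both targets met exactly.
hummus only: max(1418/231, 684/49) = 13.96 servings → $9.07.
black beans only: max(1418/305, 684/64) = 10.69 servings → $4.81.
milk only: max(1418/410, 684/288) = 3.459 servings → $1.73.
lentils only: max(1418/458, 684/41) = 16.68 servings → $7.51.
hummus + black beans: the both-tight solution has a negative serving — not a feasible corner.
hummus + milk with both tight: 2.755 servings and 1.906 servings → $2.74.
hummus + lentils: the both-tight solution has a negative serving — not a feasible corner.
black beans + milk with both tight: 2.077 servings and 1.913 servings → $1.89.
black beans + lentils: the both-tight solution has a negative serving — not a feasible corner.
milk + lentils with both tight: 2.217 servings and 1.112 servings → $1.61.
The minimum over all feasible corners is $1.61.

$1.61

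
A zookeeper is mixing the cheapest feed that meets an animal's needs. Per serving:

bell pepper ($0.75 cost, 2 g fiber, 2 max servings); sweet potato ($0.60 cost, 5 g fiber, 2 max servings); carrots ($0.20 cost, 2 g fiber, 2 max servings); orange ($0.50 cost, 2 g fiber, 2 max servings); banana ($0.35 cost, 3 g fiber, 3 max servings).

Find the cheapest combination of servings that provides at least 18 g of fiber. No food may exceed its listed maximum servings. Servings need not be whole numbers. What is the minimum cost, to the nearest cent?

$2.05

Cost per g of fiber: carrots $0.1000, banana $0.1167, sweet potato $0.1200, orange $0.2500, bell pepper $0.3750.
Take 2 servings of carrots: +4.0 g fiber for $0.40 (total $0.40, still need 14.0 g).
Take 3 servings of banana: +9.0 g fiber for $1.05 (total $1.45, still need 5.0 g).
Take 1 serving of sweet potato: +5.0 g fiber for $0.60 (total $2.05, still need 0.0 g).
Filling from the cheapest source first is optimal under one linear minimum: $2.05.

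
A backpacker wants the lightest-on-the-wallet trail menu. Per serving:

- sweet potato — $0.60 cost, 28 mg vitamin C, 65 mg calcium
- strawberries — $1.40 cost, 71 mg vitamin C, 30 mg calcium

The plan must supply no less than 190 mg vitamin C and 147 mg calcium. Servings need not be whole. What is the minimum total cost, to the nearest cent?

This is a tiny linear program; its minimum lies at a vertex of the feasible set. List the vertices and price them.
sweet potato only: max(190/28, 147/65) = 6.786 servings → $4.07.
strawberries only: max(190/71, 147/30) = 4.9 servings → $6.86.
sweet potato + strawberries with both tight: 1.255 servings and 2.181 servings → $3.81.
The minimum over all feasible corners is $3.81.

$3.81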